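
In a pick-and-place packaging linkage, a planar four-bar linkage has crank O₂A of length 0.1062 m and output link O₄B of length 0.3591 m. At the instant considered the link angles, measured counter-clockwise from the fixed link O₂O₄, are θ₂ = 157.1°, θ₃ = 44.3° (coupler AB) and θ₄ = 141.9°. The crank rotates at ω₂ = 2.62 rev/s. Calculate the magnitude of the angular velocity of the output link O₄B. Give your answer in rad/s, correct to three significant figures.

4.53

ω₂ = 16.46 rad/s (from 2.62 rev/s).
Differentiating the loop-closure r₂e^{iθ₂}+r₃e^{iθ₃}=r₁+r₄e^{iθ₄} gives r₂ω₂e^{iθ₂}+r₃ω₃e^{iθ₃}=r₄ω₄e^{iθ₄}.
Eliminating the other unknown: ω₄ = r₂ω₂ sin(θ₂−θ₃) / [r₄ sin(θ₄−θ₃)].
Numerator sine = +0.92186; denominator sine = +0.99122.
Result = 0.1062·16.46·(+0.92186) / (0.3591·(+0.99122)) = +4.5278 rad/s; magnitude 4.5278 rad/s.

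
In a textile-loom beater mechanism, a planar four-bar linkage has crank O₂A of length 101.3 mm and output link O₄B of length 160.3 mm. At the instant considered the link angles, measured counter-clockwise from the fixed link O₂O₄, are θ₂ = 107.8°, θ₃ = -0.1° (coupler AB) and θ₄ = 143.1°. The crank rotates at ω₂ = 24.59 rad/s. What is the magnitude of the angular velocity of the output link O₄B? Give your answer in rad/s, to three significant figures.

ω₂ = 24.59 rad/s
Differentiating the loop-closure r₂e^{iθ₂}+r₃e^{iθ₃}=r₁+r₄e^{iθ₄} gives r₂ω₂e^{iθ₂}+r₃ω₃e^{iθ₃}=r₄ω₄e^{iθ₄}.
Eliminating the other unknown: ω₄ = r₂ω₂ sin(θ₂−θ₃) / [r₄ sin(θ₄−θ₃)].
Numerator sine = +0.95159; denominator sine = +0.59902.
Result = 0.1013·24.59·(+0.95159) / (0.1603·(+0.59902)) = +24.686 rad/s; magnitude 24.686 rad/s.

24.7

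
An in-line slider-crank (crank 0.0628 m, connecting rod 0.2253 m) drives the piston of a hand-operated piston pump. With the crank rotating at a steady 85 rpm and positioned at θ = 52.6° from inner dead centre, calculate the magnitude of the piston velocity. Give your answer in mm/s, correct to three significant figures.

ω = 2π·85/60 = 8.901 rad/s
For an in-line slider-crank, x = r cosθ + √(L² − r² sin²θ), so v = −rω sinθ·[1 + r cosθ/√(L² − r² sin²θ)].
With r = 0.0628 m, L = 0.2253 m, θ = 52.6°: √(L² − r² sin²θ) = 0.21971 m.
v = −0.0628·8.901·0.79441·[1 + 0.0628·0.60738/0.21971] = -0.52117 m/s.
|v| = 0.52117 m/s = 521.17 mm/s.

521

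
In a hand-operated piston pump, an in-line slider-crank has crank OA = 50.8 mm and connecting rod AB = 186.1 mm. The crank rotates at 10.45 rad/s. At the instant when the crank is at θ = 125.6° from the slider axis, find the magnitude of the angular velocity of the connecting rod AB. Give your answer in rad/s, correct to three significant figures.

1.70

ω = 10.45 rad/s
The rod makes angle φ with the slider axis where L sinφ = r sinθ; differentiating, L cosφ·φ̇ = r ω cosθ.
L cosφ = √(L² − r² sin²θ) = 0.18146 m.
|ω_rod| = r ω |cosθ| / √(L² − r² sin²θ) = 0.0508·10.45·0.58212/0.18146 = 1.703 rad/s.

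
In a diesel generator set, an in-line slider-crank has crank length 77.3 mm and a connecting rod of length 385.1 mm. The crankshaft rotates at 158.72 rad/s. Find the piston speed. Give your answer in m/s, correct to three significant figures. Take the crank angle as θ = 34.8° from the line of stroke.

ω = 158.7 rad/s
For an in-line slider-crank, x = r cosθ + √(L² − r² sin²θ), so v = −rω sinθ·[1 + r cosθ/√(L² − r² sin²θ)].
With r = 0.0773 m, L = 0.3851 m, θ = 34.8°: √(L² − r² sin²θ) = 0.38256 m.
v = −0.0773·158.7·0.57071·[1 + 0.0773·0.82115/0.38256] = -8.1639 m/s.
|v| = 8.1639 m/s.

8.16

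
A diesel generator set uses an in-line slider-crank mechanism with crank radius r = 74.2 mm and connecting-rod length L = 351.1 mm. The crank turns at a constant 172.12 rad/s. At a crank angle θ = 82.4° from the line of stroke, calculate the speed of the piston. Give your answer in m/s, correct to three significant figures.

13.0

ω = 172.1 rad/s
For an in-line slider-crank, x = r cosθ + √(L² − r² sin²θ), so v = −rω sinθ·[1 + r cosθ/√(L² − r² sin²θ)].
With r = 0.0742 m, L = 0.3511 m, θ = 82.4°: √(L² − r² sin²θ) = 0.34331 m.
v = −0.0742·172.1·0.99122·[1 + 0.0742·0.13226/0.34331] = -13.021 m/s.
|v| = 13.021 m/s.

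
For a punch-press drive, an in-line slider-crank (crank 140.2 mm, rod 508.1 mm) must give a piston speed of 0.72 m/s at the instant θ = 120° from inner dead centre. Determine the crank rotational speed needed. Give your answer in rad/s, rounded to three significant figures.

For an in-line slider-crank, |v_piston| = rω|sinθ|·[1 + r cosθ/√(L² − r² sin²θ)].
With r = 0.1402 m, L = 0.5081 m, θ = 120°: the bracketed kinematic factor |dx/dθ| = 0.10417 m.
ω = v/|dx/dθ| = 0.72/0.10417 = 6.9121 rad/s.

6.91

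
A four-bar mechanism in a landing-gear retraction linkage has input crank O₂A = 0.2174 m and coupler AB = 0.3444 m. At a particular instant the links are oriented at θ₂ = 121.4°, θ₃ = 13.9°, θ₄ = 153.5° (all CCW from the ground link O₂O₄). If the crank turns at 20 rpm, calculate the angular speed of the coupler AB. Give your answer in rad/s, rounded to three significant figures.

1.08

ω₂ = 2.094 rad/s (from 20 rpm).
Differentiating the loop-closure r₂e^{iθ₂}+r₃e^{iθ₃}=r₁+r₄e^{iθ₄} gives r₂ω₂e^{iθ₂}+r₃ω₃e^{iθ₃}=r₄ω₄e^{iθ₄}.
Eliminating the other unknown: ω₃ = r₂ω₂ sin(θ₄−θ₂) / [r₃ sin(θ₃−θ₄)].
Numerator sine = +0.53140; denominator sine = -0.64812.
Result = 0.2174·2.094·(+0.53140) / (0.3444·(-0.64812)) = -1.084 rad/s; magnitude 1.084 rad/s.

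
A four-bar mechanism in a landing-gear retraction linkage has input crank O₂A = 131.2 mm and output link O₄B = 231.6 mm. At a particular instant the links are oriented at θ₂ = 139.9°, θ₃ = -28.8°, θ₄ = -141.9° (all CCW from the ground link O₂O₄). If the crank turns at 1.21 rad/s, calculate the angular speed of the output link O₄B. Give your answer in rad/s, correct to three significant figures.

0.146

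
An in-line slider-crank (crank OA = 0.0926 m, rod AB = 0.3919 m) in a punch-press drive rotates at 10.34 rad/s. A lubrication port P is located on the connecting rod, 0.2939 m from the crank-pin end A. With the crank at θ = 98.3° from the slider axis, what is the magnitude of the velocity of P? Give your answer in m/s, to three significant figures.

0.923

ω = 10.34 rad/s.  Crank-pin speed |V_A| = rω = 0.95748 m/s, perpendicular to OA.
Rod angle: sinφ = −(r/L) sinθ ⇒ φ = -13.521°; ω_rod = −rω cosθ/√(L²−r²sin²θ) = +0.36274 rad/s.
V_P = V_A + ω_rod × AP, with AP = 0.2939 m along the rod.
Components: V_Px = −rω sinθ − a·ω_rod·sinφ = -0.92253 m/s;  V_Py = rω cosθ + a·ω_rod·cosφ = -0.034564 m/s.
|V_P| = √(V_Px² + V_Py²) = 0.92318 m/s.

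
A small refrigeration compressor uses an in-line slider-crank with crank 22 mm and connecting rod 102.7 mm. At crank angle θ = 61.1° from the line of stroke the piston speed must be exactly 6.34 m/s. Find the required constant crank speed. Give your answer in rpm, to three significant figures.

2840

For an in-line slider-crank, |v_piston| = rω|sinθ|·[1 + r cosθ/√(L² − r² sin²θ)].
With r = 0.022 m, L = 0.1027 m, θ = 61.1°: the bracketed kinematic factor |dx/dθ| = 0.02129 m.
ω = v/|dx/dθ| = 6.34/0.02129 = 297.79 rad/s.
N = 60ω/(2π) = 2843.7 rpm.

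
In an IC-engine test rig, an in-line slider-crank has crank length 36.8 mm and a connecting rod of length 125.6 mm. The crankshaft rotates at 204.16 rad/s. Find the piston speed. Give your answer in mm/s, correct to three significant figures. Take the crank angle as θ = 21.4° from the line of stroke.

3490

ω = 204.2 rad/s
For an in-line slider-crank, x = r cosθ + √(L² − r² sin²θ), so v = −rω sinθ·[1 + r cosθ/√(L² − r² sin²θ)].
With r = 0.0368 m, L = 0.1256 m, θ = 21.4°: √(L² − r² sin²θ) = 0.12488 m.
v = −0.0368·204.2·0.36488·[1 + 0.0368·0.93106/0.12488] = -3.4935 m/s.
|v| = 3.4935 m/s = 3493.5 mm/s.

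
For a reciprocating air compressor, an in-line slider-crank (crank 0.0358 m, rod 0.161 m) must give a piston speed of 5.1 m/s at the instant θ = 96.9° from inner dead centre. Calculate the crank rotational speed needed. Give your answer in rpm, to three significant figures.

For an in-line slider-crank, |v_piston| = rω|sinθ|·[1 + r cosθ/√(L² − r² sin²θ)].
With r = 0.0358 m, L = 0.161 m, θ = 96.9°: the bracketed kinematic factor |dx/dθ| = 0.034567 m.
ω = v/|dx/dθ| = 5.1/0.034567 = 147.54 rad/s.
N = 60ω/(2π) = 1408.9 rpm.

1410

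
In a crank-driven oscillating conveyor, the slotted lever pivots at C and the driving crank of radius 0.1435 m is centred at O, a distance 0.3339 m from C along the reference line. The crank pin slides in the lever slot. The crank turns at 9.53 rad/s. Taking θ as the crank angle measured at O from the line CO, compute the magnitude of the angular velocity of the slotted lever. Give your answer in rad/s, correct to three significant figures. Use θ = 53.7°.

2.47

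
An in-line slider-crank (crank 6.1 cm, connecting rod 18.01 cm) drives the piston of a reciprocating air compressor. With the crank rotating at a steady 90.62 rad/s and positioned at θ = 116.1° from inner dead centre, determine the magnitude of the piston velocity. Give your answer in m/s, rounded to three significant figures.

4.19

ω = 90.62 rad/s
For an in-line slider-crank, x = r cosθ + √(L² − r² sin²θ), so v = −rω sinθ·[1 + r cosθ/√(L² − r² sin²θ)].
With r = 0.061 m, L = 0.1801 m, θ = 116.1°: √(L² − r² sin²θ) = 0.17157 m.
v = −0.061·90.62·0.89803·[1 + 0.061·-0.43994/0.17157] = -4.1877 m/s.
|v| = 4.1877 m/s.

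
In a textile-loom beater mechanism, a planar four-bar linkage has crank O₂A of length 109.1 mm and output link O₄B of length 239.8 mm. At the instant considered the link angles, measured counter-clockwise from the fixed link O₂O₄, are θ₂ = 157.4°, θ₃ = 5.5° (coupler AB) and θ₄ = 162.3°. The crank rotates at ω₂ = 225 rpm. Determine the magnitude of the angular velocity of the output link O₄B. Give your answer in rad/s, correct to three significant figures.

12.8

ω₂ = 23.56 rad/s (from 225 rpm).
Differentiating the loop-closure r₂e^{iθ₂}+r₃e^{iθ₃}=r₁+r₄e^{iθ₄} gives r₂ω₂e^{iθ₂}+r₃ω₃e^{iθ₃}=r₄ω₄e^{iθ₄}.
Eliminating the other unknown: ω₄ = r₂ω₂ sin(θ₂−θ₃) / [r₄ sin(θ₄−θ₃)].
Numerator sine = +0.47101; denominator sine = +0.39394.
Result = 0.1091·23.56·(+0.47101) / (0.2398·(+0.39394)) = +12.817 rad/s; magnitude 12.817 rad/s.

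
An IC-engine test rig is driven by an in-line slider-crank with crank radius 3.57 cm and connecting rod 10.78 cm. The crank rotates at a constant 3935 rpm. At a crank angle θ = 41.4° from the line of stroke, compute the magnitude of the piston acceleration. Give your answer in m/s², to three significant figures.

ω = 2π·3935/60 = 412.1 rad/s
x(θ) = r cosθ + √(L² − r² sin²θ); with ω constant, a = ω²·d²x/dθ².
d²x/dθ² = −r cosθ − r²(cos2θ)/√u − r⁴ sin²2θ/(4u^{3/2}),  u = L² − r² sin²θ = 0.0110635 m².
Substituting r = 0.0357 m, L = 0.1078 m, θ = 41.4°: d²x/dθ² = -0.028641 m.
a = ω²·d²x/dθ² = (412.1)²·(-0.028641) = -4863.4 m/s²;  |a| = 4863.4 m/s².

4860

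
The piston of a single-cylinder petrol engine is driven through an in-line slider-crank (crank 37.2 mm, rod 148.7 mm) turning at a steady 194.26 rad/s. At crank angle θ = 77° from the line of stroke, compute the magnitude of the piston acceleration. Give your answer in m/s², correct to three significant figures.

8.52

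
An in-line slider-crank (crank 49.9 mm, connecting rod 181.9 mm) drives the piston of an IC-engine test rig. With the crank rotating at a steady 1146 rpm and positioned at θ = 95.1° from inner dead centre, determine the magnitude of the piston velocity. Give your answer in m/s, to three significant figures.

5.81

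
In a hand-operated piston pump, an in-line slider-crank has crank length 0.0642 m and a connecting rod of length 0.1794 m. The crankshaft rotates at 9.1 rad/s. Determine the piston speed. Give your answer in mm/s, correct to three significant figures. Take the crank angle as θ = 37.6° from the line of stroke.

460

ω = 9.1 rad/s
For an in-line slider-crank, x = r cosθ + √(L² − r² sin²θ), so v = −rω sinθ·[1 + r cosθ/√(L² − r² sin²θ)].
With r = 0.0642 m, L = 0.1794 m, θ = 37.6°: √(L² − r² sin²θ) = 0.17507 m.
v = −0.0642·9.1·0.61015·[1 + 0.0642·0.79229/0.17507] = -0.46002 m/s.
|v| = 0.46002 m/s = 460.02 mm/s.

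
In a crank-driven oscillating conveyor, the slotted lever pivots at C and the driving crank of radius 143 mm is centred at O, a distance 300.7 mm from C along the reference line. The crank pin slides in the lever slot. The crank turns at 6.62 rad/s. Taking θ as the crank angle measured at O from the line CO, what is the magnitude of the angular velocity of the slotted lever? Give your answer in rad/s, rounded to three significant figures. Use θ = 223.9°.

1.43

ω = 6.62 rad/s
Crank pin A relative to C: A = (d + r cosθ, r sinθ); lever angle φ = atan2(r sinθ, d + r cosθ).
Differentiating tanφ: φ̇ = rω(d cosθ + r)/(d² + r² + 2dr cosθ).
d² + r² + 2dr cosθ = |CA|² = 0.048902 m²;  d cosθ + r = -0.07367 m.
|ω_lever| = |0.143·6.62·-0.07367| / 0.048902 = 1.4261 rad/s.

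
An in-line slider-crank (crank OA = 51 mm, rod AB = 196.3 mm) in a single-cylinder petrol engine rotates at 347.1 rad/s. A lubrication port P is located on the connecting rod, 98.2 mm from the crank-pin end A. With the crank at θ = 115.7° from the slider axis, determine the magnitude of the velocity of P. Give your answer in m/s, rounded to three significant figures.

15.5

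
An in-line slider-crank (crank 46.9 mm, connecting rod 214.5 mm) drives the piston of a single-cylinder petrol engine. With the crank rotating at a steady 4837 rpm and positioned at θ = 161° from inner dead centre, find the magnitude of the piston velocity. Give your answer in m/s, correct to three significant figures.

6.13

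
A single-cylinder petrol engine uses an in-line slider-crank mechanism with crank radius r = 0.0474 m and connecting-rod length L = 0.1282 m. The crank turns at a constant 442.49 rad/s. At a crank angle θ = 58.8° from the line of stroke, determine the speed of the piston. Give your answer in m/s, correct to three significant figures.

ω = 442.5 rad/s
For an in-line slider-crank, x = r cosθ + √(L² − r² sin²θ), so v = −rω sinθ·[1 + r cosθ/√(L² − r² sin²θ)].
With r = 0.0474 m, L = 0.1282 m, θ = 58.8°: √(L² − r² sin²θ) = 0.12162 m.
v = −0.0474·442.5·0.85536·[1 + 0.0474·0.51803/0.12162] = -21.563 m/s.
|v| = 21.563 m/s.

21.6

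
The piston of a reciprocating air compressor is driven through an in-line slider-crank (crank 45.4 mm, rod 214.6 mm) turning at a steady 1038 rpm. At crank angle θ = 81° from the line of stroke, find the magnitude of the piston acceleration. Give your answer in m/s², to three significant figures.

26.3

ω = 2π·1038/60 = 108.7 rad/s
x(θ) = r cosθ + √(L² − r² sin²θ); with ω constant, a = ω²·d²x/dθ².
d²x/dθ² = −r cosθ − r²(cos2θ)/√u − r⁴ sin²2θ/(4u^{3/2}),  u = L² − r² sin²θ = 0.0440424 m².
Substituting r = 0.0454 m, L = 0.2146 m, θ = 81°: d²x/dθ² = +0.0022277 m.
a = ω²·d²x/dθ² = (108.7)²·(+0.0022277) = +26.321 m/s²;  |a| = 26.321 m/s².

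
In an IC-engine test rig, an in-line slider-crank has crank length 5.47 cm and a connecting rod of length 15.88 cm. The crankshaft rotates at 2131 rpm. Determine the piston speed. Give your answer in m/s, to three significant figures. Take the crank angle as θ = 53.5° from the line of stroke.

ω = 2π·2131/60 = 223.2 rad/s
For an in-line slider-crank, x = r cosθ + √(L² − r² sin²θ), so v = −rω sinθ·[1 + r cosθ/√(L² − r² sin²θ)].
With r = 0.0547 m, L = 0.1588 m, θ = 53.5°: √(L² − r² sin²θ) = 0.15259 m.
v = −0.0547·223.2·0.80386·[1 + 0.0547·0.59482/0.15259] = -11.905 m/s.
|v| = 11.905 m/s.

11.9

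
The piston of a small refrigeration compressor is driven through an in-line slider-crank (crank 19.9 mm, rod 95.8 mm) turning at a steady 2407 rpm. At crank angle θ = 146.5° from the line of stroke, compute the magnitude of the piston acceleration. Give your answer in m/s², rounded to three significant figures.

ω = 2π·2407/60 = 252.1 rad/s
x(θ) = r cosθ + √(L² − r² sin²θ); with ω constant, a = ω²·d²x/dθ².
d²x/dθ² = −r cosθ − r²(cos2θ)/√u − r⁴ sin²2θ/(4u^{3/2}),  u = L² − r² sin²θ = 0.009057 m².
Substituting r = 0.0199 m, L = 0.0958 m, θ = 146.5°: d²x/dθ² = +0.01493 m.
a = ω²·d²x/dθ² = (252.1)²·(+0.01493) = +948.56 m/s²;  |a| = 948.56 m/s².

949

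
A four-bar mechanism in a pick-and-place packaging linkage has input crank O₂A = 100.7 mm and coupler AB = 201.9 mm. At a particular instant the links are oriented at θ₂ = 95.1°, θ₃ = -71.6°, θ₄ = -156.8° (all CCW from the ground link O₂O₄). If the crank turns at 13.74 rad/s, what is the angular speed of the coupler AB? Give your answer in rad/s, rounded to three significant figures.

6.54

ω₂ = 13.74 rad/s
Differentiating the loop-closure r₂e^{iθ₂}+r₃e^{iθ₃}=r₁+r₄e^{iθ₄} gives r₂ω₂e^{iθ₂}+r₃ω₃e^{iθ₃}=r₄ω₄e^{iθ₄}.
Eliminating the other unknown: ω₃ = r₂ω₂ sin(θ₄−θ₂) / [r₃ sin(θ₃−θ₄)].
Numerator sine = +0.95052; denominator sine = +0.99649.
Result = 0.1007·13.74·(+0.95052) / (0.2019·(+0.99649)) = +6.5368 rad/s; magnitude 6.5368 rad/s.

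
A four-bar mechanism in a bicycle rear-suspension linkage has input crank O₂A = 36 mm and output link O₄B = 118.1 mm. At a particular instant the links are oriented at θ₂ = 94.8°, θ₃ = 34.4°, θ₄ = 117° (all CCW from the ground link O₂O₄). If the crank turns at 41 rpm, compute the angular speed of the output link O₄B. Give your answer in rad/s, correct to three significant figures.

ω₂ = 4.294 rad/s (from 41 rpm).
Differentiating the loop-closure r₂e^{iθ₂}+r₃e^{iθ₃}=r₁+r₄e^{iθ₄} gives r₂ω₂e^{iθ₂}+r₃ω₃e^{iθ₃}=r₄ω₄e^{iθ₄}.
Eliminating the other unknown: ω₄ = r₂ω₂ sin(θ₂−θ₃) / [r₄ sin(θ₄−θ₃)].
Numerator sine = +0.86949; denominator sine = +0.99167.
Result = 0.036·4.294·(+0.86949) / (0.1181·(+0.99167)) = +1.1475 rad/s; magnitude 1.1475 rad/s.

1.15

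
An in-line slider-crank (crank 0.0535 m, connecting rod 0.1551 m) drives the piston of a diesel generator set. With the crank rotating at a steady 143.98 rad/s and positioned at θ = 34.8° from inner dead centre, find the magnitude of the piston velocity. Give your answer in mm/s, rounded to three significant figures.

5670

ω = 144 rad/s
For an in-line slider-crank, x = r cosθ + √(L² − r² sin²θ), so v = −rω sinθ·[1 + r cosθ/√(L² − r² sin²θ)].
With r = 0.0535 m, L = 0.1551 m, θ = 34.8°: √(L² − r² sin²θ) = 0.15206 m.
v = −0.0535·144·0.57071·[1 + 0.0535·0.82115/0.15206] = -5.6662 m/s.
|v| = 5.6662 m/s = 5666.2 mm/s.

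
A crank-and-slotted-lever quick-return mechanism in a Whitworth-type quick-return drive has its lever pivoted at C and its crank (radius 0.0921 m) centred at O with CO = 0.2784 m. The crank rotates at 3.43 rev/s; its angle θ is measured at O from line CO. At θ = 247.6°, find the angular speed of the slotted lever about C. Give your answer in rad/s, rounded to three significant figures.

ω = 21.55 rad/s (from 3.43 rev/s).
Crank pin A relative to C: A = (d + r cosθ, r sinθ); lever angle φ = atan2(r sinθ, d + r cosθ).
Differentiating tanφ: φ̇ = rω(d cosθ + r)/(d² + r² + 2dr cosθ).
d² + r² + 2dr cosθ = |CA|² = 0.0664472 m²;  d cosθ + r = -0.01399 m.
|ω_lever| = |0.0921·21.55·-0.01399| / 0.0664472 = 0.4179 rad/s.

0.418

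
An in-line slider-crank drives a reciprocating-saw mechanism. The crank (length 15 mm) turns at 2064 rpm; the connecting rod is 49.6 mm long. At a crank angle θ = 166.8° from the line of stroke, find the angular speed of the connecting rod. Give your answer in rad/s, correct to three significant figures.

ω = 216.1 rad/s (converted from 2064 rpm).
The rod makes angle φ with the slider axis where L sinφ = r sinθ; differentiating, L cosφ·φ̇ = r ω cosθ.
L cosφ = √(L² − r² sin²θ) = 0.049482 m.
|ω_rod| = r ω |cosθ| / √(L² − r² sin²θ) = 0.015·216.1·0.97358/0.049482 = 63.791 rad/s.

63.8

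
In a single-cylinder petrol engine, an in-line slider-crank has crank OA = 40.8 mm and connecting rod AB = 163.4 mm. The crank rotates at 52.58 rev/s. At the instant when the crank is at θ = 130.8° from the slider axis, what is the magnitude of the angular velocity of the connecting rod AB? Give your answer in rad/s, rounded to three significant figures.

54.9

ω = 330.4 rad/s (converted from 52.58 rev/s).
The rod makes angle φ with the slider axis where L sinφ = r sinθ; differentiating, L cosφ·φ̇ = r ω cosθ.
L cosφ = √(L² − r² sin²θ) = 0.16045 m.
|ω_rod| = r ω |cosθ| / √(L² − r² sin²θ) = 0.0408·330.4·0.65342/0.16045 = 54.891 rad/s.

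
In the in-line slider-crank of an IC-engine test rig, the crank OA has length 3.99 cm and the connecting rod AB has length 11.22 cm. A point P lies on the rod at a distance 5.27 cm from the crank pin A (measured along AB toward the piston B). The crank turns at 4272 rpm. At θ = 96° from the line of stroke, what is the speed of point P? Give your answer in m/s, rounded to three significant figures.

ω = 447.4 rad/s.  Crank-pin speed |V_A| = rω = 17.85 m/s, perpendicular to OA.
Rod angle: sinφ = −(r/L) sinθ ⇒ φ = -20.712°; ω_rod = −rω cosθ/√(L²−r²sin²θ) = +17.778 rad/s.
V_P = V_A + ω_rod × AP, with AP = 0.0527 m along the rod.
Components: V_Px = −rω sinθ − a·ω_rod·sinφ = -17.421 m/s;  V_Py = rω cosθ + a·ω_rod·cosφ = -0.98944 m/s.
|V_P| = √(V_Px² + V_Py²) = 17.449 m/s.

17.4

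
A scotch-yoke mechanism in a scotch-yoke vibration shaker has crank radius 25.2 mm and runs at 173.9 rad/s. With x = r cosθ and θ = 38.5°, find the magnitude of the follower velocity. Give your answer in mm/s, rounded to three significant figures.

ω = 173.9 rad/s
x = r cosθ ⇒ ẋ = −rω sinθ.
|v| = rω|sinθ| = 0.0252·173.9·|sin 38.5°| = 2.728 m/s = 2728 mm/s.

2730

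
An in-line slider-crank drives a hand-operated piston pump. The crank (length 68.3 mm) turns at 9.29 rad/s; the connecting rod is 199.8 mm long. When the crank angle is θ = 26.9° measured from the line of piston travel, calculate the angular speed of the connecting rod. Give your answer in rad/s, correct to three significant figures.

2.87

ω = 9.29 rad/s
The rod makes angle φ with the slider axis where L sinφ = r sinθ; differentiating, L cosφ·φ̇ = r ω cosθ.
L cosφ = √(L² − r² sin²θ) = 0.1974 m.
|ω_rod| = r ω |cosθ| / √(L² − r² sin²θ) = 0.0683·9.29·0.89180/0.1974 = 2.8666 rad/s.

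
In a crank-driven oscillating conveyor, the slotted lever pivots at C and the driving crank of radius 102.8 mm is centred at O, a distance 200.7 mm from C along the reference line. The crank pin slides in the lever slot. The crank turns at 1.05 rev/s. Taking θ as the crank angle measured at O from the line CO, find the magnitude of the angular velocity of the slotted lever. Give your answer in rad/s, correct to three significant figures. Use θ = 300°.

1.93

ω = 6.597 rad/s (from 1.05 rev/s).
Crank pin A relative to C: A = (d + r cosθ, r sinθ); lever angle φ = atan2(r sinθ, d + r cosθ).
Differentiating tanφ: φ̇ = rω(d cosθ + r)/(d² + r² + 2dr cosθ).
d² + r² + 2dr cosθ = |CA|² = 0.0714803 m²;  d cosθ + r = +0.20315 m.
|ω_lever| = |0.1028·6.597·+0.20315| / 0.0714803 = 1.9275 rad/s.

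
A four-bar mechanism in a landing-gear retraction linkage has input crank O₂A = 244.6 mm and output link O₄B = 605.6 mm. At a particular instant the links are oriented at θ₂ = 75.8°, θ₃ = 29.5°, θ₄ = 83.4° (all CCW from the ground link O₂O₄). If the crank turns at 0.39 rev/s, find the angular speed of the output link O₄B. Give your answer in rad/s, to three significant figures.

ω₂ = 2.45 rad/s (from 0.39 rev/s).
Differentiating the loop-closure r₂e^{iθ₂}+r₃e^{iθ₃}=r₁+r₄e^{iθ₄} gives r₂ω₂e^{iθ₂}+r₃ω₃e^{iθ₃}=r₄ω₄e^{iθ₄}.
Eliminating the other unknown: ω₄ = r₂ω₂ sin(θ₂−θ₃) / [r₄ sin(θ₄−θ₃)].
Numerator sine = +0.72297; denominator sine = +0.80799.
Result = 0.2446·2.45·(+0.72297) / (0.6056·(+0.80799)) = +0.88558 rad/s; magnitude 0.88558 rad/s.

0.886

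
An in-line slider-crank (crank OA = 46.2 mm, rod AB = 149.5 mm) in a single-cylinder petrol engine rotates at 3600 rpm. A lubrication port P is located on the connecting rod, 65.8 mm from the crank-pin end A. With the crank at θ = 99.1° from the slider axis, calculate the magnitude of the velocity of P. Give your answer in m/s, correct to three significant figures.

16.9

ω = 377 rad/s.  Crank-pin speed |V_A| = rω = 17.417 m/s, perpendicular to OA.
Rod angle: sinφ = −(r/L) sinθ ⇒ φ = -17.767°; ω_rod = −rω cosθ/√(L²−r²sin²θ) = +19.348 rad/s.
V_P = V_A + ω_rod × AP, with AP = 0.0658 m along the rod.
Components: V_Px = −rω sinθ − a·ω_rod·sinφ = -16.809 m/s;  V_Py = rω cosθ + a·ω_rod·cosφ = -1.5422 m/s.
|V_P| = √(V_Px² + V_Py²) = 16.88 m/s.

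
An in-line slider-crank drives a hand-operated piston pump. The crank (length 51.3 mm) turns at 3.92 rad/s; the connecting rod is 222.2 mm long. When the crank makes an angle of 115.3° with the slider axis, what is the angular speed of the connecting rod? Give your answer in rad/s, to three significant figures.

0.395

ω = 3.92 rad/s
The rod makes angle φ with the slider axis where L sinφ = r sinθ; differentiating, L cosφ·φ̇ = r ω cosθ.
L cosφ = √(L² − r² sin²θ) = 0.21731 m.
|ω_rod| = r ω |cosθ| / √(L² − r² sin²θ) = 0.0513·3.92·0.42736/0.21731 = 0.39548 rad/s.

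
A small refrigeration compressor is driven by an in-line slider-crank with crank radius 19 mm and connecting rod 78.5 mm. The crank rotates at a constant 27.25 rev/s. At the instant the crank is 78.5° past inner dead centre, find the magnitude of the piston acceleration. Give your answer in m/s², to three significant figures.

ω = 2π·27.2 = 171.2 rad/s
x(θ) = r cosθ + √(L² − r² sin²θ); with ω constant, a = ω²·d²x/dθ².
d²x/dθ² = −r cosθ − r²(cos2θ)/√u − r⁴ sin²2θ/(4u^{3/2}),  u = L² − r² sin²θ = 0.0058156 m².
Substituting r = 0.019 m, L = 0.0785 m, θ = 78.5°: d²x/dθ² = +0.00055828 m.
a = ω²·d²x/dθ² = (171.2)²·(+0.00055828) = +16.366 m/s²;  |a| = 16.366 m/s².

16.4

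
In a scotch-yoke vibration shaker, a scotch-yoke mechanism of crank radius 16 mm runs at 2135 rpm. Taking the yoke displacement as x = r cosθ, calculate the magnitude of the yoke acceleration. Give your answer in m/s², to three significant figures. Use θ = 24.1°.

730

ω = 223.6 rad/s (from 2135 rpm).
x = r cosθ ⇒ ẍ = −rω² cosθ (ω constant).
|a| = rω²|cosθ| = 0.016·(223.6)²·|cos 24.1°| = 730.07 m/s².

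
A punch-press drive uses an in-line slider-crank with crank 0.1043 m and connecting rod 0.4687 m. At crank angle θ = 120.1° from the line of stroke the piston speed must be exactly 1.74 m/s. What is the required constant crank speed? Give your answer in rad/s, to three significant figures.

For an in-line slider-crank, |v_piston| = rω|sinθ|·[1 + r cosθ/√(L² − r² sin²θ)].
With r = 0.1043 m, L = 0.4687 m, θ = 120.1°: the bracketed kinematic factor |dx/dθ| = 0.079973 m.
ω = v/|dx/dθ| = 1.74/0.079973 = 21.757 rad/s.

21.8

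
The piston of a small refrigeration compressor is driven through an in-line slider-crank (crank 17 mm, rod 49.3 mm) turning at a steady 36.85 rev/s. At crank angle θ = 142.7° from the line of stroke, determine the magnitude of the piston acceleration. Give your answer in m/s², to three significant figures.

630

ω = 2π·36.9 = 231.5 rad/s
x(θ) = r cosθ + √(L² − r² sin²θ); with ω constant, a = ω²·d²x/dθ².
d²x/dθ² = −r cosθ − r²(cos2θ)/√u − r⁴ sin²2θ/(4u^{3/2}),  u = L² − r² sin²θ = 0.00232436 m².
Substituting r = 0.017 m, L = 0.0493 m, θ = 142.7°: d²x/dθ² = +0.011758 m.
a = ω²·d²x/dθ² = (231.5)²·(+0.011758) = +630.33 m/s²;  |a| = 630.33 m/s².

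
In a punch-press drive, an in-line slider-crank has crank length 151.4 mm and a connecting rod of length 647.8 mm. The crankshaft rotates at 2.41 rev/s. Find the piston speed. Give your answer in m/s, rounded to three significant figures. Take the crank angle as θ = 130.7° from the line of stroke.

1.47

ω = 2π·2.41 = 15.14 rad/s
For an in-line slider-crank, x = r cosθ + √(L² − r² sin²θ), so v = −rω sinθ·[1 + r cosθ/√(L² − r² sin²θ)].
With r = 0.1514 m, L = 0.6478 m, θ = 130.7°: √(L² − r² sin²θ) = 0.63755 m.
v = −0.1514·15.14·0.75813·[1 + 0.1514·-0.65210/0.63755] = -1.4689 m/s.
|v| = 1.4689 m/s.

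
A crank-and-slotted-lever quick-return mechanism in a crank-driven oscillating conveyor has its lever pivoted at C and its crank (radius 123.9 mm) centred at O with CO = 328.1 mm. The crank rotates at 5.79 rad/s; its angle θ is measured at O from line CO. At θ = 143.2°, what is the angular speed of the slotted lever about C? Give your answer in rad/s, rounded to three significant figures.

ω = 5.79 rad/s
Crank pin A relative to C: A = (d + r cosθ, r sinθ); lever angle φ = atan2(r sinθ, d + r cosθ).
Differentiating tanφ: φ̇ = rω(d cosθ + r)/(d² + r² + 2dr cosθ).
d² + r² + 2dr cosθ = |CA|² = 0.0578988 m²;  d cosθ + r = -0.13882 m.
|ω_lever| = |0.1239·5.79·-0.13882| / 0.0578988 = 1.72 rad/s.

1.72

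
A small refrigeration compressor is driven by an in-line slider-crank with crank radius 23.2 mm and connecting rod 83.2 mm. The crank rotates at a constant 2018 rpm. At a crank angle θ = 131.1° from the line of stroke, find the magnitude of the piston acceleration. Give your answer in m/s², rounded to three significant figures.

ω = 2π·2018/60 = 211.3 rad/s
x(θ) = r cosθ + √(L² − r² sin²θ); with ω constant, a = ω²·d²x/dθ².
d²x/dθ² = −r cosθ − r²(cos2θ)/√u − r⁴ sin²2θ/(4u^{3/2}),  u = L² − r² sin²θ = 0.0066166 m².
Substituting r = 0.0232 m, L = 0.0832 m, θ = 131.1°: d²x/dθ² = +0.016017 m.
a = ω²·d²x/dθ² = (211.3)²·(+0.016017) = +715.29 m/s²;  |a| = 715.29 m/s².

715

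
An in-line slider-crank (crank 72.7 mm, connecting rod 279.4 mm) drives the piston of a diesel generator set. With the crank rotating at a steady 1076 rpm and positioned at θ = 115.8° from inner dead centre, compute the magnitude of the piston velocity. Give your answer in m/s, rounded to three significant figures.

6.52

ω = 2π·1076/60 = 112.7 rad/s
For an in-line slider-crank, x = r cosθ + √(L² − r² sin²θ), so v = −rω sinθ·[1 + r cosθ/√(L² − r² sin²θ)].
With r = 0.0727 m, L = 0.2794 m, θ = 115.8°: √(L² − r² sin²θ) = 0.27163 m.
v = −0.0727·112.7·0.90032·[1 + 0.0727·-0.43523/0.27163] = -6.516 m/s.
|v| = 6.516 m/s.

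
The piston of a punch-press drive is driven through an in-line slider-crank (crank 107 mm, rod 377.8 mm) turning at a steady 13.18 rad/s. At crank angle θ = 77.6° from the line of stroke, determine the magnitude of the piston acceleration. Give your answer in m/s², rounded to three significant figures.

ω = 13.18 rad/s
x(θ) = r cosθ + √(L² − r² sin²θ); with ω constant, a = ω²·d²x/dθ².
d²x/dθ² = −r cosθ − r²(cos2θ)/√u − r⁴ sin²2θ/(4u^{3/2}),  u = L² − r² sin²θ = 0.131812 m².
Substituting r = 0.107 m, L = 0.3778 m, θ = 77.6°: d²x/dθ² = +0.0055294 m.
a = ω²·d²x/dθ² = (13.18)²·(+0.0055294) = +0.96053 m/s²;  |a| = 0.96053 m/s².

0.961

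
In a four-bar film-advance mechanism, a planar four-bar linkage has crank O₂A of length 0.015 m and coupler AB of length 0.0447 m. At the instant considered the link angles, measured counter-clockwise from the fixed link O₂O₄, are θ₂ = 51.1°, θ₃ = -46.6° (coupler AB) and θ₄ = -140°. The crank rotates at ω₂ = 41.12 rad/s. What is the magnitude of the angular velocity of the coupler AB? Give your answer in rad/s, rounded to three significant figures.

2.66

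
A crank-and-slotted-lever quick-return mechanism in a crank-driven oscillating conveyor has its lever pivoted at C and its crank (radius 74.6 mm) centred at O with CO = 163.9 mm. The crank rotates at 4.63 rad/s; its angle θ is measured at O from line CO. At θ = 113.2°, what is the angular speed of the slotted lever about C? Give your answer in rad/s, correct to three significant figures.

ω = 4.63 rad/s
Crank pin A relative to C: A = (d + r cosθ, r sinθ); lever angle φ = atan2(r sinθ, d + r cosθ).
Differentiating tanφ: φ̇ = rω(d cosθ + r)/(d² + r² + 2dr cosθ).
d² + r² + 2dr cosθ = |CA|² = 0.022795 m²;  d cosθ + r = +0.010033 m.
|ω_lever| = |0.0746·4.63·+0.010033| / 0.022795 = 0.15202 rad/s.

0.152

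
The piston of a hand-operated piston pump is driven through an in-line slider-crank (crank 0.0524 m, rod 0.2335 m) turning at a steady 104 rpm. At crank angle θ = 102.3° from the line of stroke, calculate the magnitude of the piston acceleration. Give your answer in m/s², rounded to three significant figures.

2.62

ω = 2π·104/60 = 10.89 rad/s
x(θ) = r cosθ + √(L² − r² sin²θ); with ω constant, a = ω²·d²x/dθ².
d²x/dθ² = −r cosθ − r²(cos2θ)/√u − r⁴ sin²2θ/(4u^{3/2}),  u = L² − r² sin²θ = 0.0519011 m².
Substituting r = 0.0524 m, L = 0.2335 m, θ = 102.3°: d²x/dθ² = +0.022094 m.
a = ω²·d²x/dθ² = (10.89)²·(+0.022094) = +2.6205 m/s²;  |a| = 2.6205 m/s².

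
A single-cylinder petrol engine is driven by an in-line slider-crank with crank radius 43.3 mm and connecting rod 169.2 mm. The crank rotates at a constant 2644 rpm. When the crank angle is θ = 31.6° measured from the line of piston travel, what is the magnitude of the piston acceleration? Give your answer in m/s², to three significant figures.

3230

ω = 2π·2644/60 = 276.9 rad/s
x(θ) = r cosθ + √(L² − r² sin²θ); with ω constant, a = ω²·d²x/dθ².
d²x/dθ² = −r cosθ − r²(cos2θ)/√u − r⁴ sin²2θ/(4u^{3/2}),  u = L² − r² sin²θ = 0.0281139 m².
Substituting r = 0.0433 m, L = 0.1692 m, θ = 31.6°: d²x/dθ² = -0.04207 m.
a = ω²·d²x/dθ² = (276.9)²·(-0.04207) = -3225.2 m/s²;  |a| = 3225.2 m/s².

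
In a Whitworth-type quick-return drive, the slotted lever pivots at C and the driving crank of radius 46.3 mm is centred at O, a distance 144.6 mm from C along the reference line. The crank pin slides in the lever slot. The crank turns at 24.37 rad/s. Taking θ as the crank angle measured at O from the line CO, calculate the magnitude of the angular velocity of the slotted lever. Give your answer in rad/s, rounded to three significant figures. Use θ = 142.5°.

6.21

ω = 24.37 rad/s
Crank pin A relative to C: A = (d + r cosθ, r sinθ); lever angle φ = atan2(r sinθ, d + r cosθ).
Differentiating tanφ: φ̇ = rω(d cosθ + r)/(d² + r² + 2dr cosθ).
d² + r² + 2dr cosθ = |CA|² = 0.0124299 m²;  d cosθ + r = -0.068419 m.
|ω_lever| = |0.0463·24.37·-0.068419| / 0.0124299 = 6.2108 rad/s.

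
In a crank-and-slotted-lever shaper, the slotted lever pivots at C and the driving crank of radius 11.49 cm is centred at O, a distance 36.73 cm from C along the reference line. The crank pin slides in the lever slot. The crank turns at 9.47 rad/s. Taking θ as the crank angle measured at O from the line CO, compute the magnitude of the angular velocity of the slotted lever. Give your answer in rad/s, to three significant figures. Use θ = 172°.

4.20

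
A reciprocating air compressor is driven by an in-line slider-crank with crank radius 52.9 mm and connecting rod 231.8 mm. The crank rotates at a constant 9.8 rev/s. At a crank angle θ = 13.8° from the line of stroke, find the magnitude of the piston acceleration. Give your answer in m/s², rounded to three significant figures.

ω = 2π·9.8 = 61.58 rad/s
x(θ) = r cosθ + √(L² − r² sin²θ); with ω constant, a = ω²·d²x/dθ².
d²x/dθ² = −r cosθ − r²(cos2θ)/√u − r⁴ sin²2θ/(4u^{3/2}),  u = L² − r² sin²θ = 0.053572 m².
Substituting r = 0.0529 m, L = 0.2318 m, θ = 13.8°: d²x/dθ² = -0.062121 m.
a = ω²·d²x/dθ² = (61.58)²·(-0.062121) = -235.53 m/s²;  |a| = 235.53 m/s².

236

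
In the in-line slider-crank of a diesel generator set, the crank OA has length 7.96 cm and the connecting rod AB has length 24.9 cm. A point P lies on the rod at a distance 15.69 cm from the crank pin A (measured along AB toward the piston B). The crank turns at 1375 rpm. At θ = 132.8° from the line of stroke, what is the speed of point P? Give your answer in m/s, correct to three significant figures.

ω = 144 rad/s.  Crank-pin speed |V_A| = rω = 11.462 m/s, perpendicular to OA.
Rod angle: sinφ = −(r/L) sinθ ⇒ φ = -13.566°; ω_rod = −rω cosθ/√(L²−r²sin²θ) = +32.173 rad/s.
V_P = V_A + ω_rod × AP, with AP = 0.1569 m along the rod.
Components: V_Px = −rω sinθ − a·ω_rod·sinφ = -7.2257 m/s;  V_Py = rω cosθ + a·ω_rod·cosφ = -2.8804 m/s.
|V_P| = √(V_Px² + V_Py²) = 7.7786 m/s.

7.78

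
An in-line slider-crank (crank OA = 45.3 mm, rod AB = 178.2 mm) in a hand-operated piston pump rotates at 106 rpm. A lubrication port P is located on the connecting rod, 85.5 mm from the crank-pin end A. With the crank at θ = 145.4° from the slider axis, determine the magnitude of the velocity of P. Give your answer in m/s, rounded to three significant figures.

ω = 11.1 rad/s.  Crank-pin speed |V_A| = rω = 0.50284 m/s, perpendicular to OA.
Rod angle: sinφ = −(r/L) sinθ ⇒ φ = -8.300°; ω_rod = −rω cosθ/√(L²−r²sin²θ) = +2.3473 rad/s.
V_P = V_A + ω_rod × AP, with AP = 0.0855 m along the rod.
Components: V_Px = −rω sinθ − a·ω_rod·sinφ = -0.25657 m/s;  V_Py = rω cosθ + a·ω_rod·cosφ = -0.21532 m/s.
|V_P| = √(V_Px² + V_Py²) = 0.33494 m/s.

0.335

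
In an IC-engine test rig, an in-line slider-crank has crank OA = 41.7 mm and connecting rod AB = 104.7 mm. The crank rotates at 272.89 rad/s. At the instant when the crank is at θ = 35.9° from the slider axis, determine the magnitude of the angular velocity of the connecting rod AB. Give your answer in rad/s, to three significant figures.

ω = 272.9 rad/s
The rod makes angle φ with the slider axis where L sinφ = r sinθ; differentiating, L cosφ·φ̇ = r ω cosθ.
L cosφ = √(L² − r² sin²θ) = 0.1018 m.
|ω_rod| = r ω |cosθ| / √(L² − r² sin²θ) = 0.0417·272.9·0.81004/0.1018 = 90.545 rad/s.

90.5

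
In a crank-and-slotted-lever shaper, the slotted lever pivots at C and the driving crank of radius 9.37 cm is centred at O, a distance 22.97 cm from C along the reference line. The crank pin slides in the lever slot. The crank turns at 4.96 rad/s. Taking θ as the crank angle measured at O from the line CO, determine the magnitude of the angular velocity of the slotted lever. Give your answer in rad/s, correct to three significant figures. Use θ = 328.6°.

ω = 4.96 rad/s
Crank pin A relative to C: A = (d + r cosθ, r sinθ); lever angle φ = atan2(r sinθ, d + r cosθ).
Differentiating tanφ: φ̇ = rω(d cosθ + r)/(d² + r² + 2dr cosθ).
d² + r² + 2dr cosθ = |CA|² = 0.0982835 m²;  d cosθ + r = +0.28976 m.
|ω_lever| = |0.0937·4.96·+0.28976| / 0.0982835 = 1.3702 rad/s.

1.37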